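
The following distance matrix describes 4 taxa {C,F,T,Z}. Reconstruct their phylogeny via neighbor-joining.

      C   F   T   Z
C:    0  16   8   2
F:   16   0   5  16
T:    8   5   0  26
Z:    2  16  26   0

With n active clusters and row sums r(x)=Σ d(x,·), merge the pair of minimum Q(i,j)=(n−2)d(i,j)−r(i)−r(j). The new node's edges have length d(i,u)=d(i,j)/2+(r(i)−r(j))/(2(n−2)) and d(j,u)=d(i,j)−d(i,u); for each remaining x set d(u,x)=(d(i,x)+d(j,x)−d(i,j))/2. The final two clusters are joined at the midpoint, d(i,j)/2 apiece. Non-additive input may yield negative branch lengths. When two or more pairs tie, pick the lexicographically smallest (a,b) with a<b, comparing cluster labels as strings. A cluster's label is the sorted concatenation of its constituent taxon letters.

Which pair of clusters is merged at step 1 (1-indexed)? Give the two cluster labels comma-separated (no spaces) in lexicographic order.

C,Z

1. join C+Z (d=2, Q=-66) ⇒ CZ; edges |C|=-7/2, |Z|=11/2
  updated: d(CZ,F)=15, d(CZ,T)=16
2. join CZ+F (d=15, Q=-36) ⇒ CFZ; edges |CZ|=13, |F|=2
  updated: d(CFZ,T)=3
3. join CFZ+T (d=3) ⇒ CFTZ; edges |CFZ|=3/2, |T|=3/2
final tree: (((C:-7/2,Z:11/2):13,F:2):3/2,T:3/2)
total length: 20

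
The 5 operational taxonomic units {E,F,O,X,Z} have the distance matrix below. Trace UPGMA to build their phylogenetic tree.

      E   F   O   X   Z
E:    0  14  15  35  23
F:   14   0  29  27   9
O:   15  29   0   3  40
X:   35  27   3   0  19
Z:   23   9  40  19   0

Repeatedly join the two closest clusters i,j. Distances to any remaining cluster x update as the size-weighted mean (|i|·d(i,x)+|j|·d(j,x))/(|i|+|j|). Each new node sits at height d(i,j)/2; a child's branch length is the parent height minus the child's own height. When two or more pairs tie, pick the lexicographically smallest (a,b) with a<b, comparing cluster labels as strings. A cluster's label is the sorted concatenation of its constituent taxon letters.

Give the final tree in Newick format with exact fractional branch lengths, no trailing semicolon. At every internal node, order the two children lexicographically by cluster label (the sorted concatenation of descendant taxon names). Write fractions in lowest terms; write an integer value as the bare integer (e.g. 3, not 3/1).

((E:37/4,(F:9/2,Z:9/2):19/4):9/2,(O:3/2,X:3/2):49/4)

iteration 1: select O,X (d=3); attach at lengths (3/2, 3/2); label the merged cluster OX
  updated: d(E,OX)=25, d(F,OX)=28, d(OX,Z)=59/2
iteration 2: select F,Z (d=9); attach at lengths (9/2, 9/2); label the merged cluster FZ
  updated: d(E,FZ)=37/2, d(FZ,OX)=115/4
iteration 3: select E,FZ (d=37/2); attach at lengths (37/4, 19/4); label the merged cluster EFZ
  updated: d(EFZ,OX)=55/2
iteration 4: select EFZ,OX (d=55/2); attach at lengths (9/2, 49/4); label the merged cluster EFOXZ
final tree: ((E:37/4,(F:9/2,Z:9/2):19/4):9/2,(O:3/2,X:3/2):49/4)
total length: 171/4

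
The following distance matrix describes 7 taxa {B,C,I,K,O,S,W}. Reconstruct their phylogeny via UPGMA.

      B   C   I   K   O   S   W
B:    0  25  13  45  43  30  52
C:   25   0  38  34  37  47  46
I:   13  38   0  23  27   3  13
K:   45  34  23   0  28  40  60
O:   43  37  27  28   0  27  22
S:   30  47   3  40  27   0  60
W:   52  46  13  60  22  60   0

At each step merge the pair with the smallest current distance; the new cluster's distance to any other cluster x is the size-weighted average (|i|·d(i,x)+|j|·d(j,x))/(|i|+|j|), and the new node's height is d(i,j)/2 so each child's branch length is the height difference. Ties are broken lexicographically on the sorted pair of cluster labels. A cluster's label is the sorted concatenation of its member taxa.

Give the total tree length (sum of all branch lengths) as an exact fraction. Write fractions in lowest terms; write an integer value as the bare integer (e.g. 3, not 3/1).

1. join I+S (d=3) ⇒ IS; edges |I|=3/2, |S|=3/2
  updated: d(B,IS)=43/2, d(C,IS)=85/2, d(IS,K)=63/2, d(IS,O)=27, d(IS,W)=73/2
2. join B+IS (d=43/2) ⇒ BIS; edges |B|=43/4, |IS|=37/4
  updated: d(BIS,C)=110/3, d(BIS,K)=36, d(BIS,O)=97/3, d(BIS,W)=125/3
3. join O+W (d=22) ⇒ OW; edges |O|=11, |W|=11
  updated: d(BIS,OW)=37, d(C,OW)=83/2, d(K,OW)=44
4. join C+K (d=34) ⇒ CK; edges |C|=17, |K|=17
  updated: d(BIS,CK)=109/3, d(CK,OW)=171/4
5. join BIS+CK (d=109/3) ⇒ BCIKS; edges |BIS|=89/12, |CK|=7/6
  updated: d(BCIKS,OW)=393/10
6. join BCIKS+OW (d=393/10) ⇒ BCIKOSW; edges |BCIKS|=89/60, |OW|=173/20
final tree: (((B:43/4,(I:3/2,S:3/2):37/4):89/12,(C:17,K:17):7/6):89/60,(O:11,W:11):173/20)
total length: 5863/60

5863/60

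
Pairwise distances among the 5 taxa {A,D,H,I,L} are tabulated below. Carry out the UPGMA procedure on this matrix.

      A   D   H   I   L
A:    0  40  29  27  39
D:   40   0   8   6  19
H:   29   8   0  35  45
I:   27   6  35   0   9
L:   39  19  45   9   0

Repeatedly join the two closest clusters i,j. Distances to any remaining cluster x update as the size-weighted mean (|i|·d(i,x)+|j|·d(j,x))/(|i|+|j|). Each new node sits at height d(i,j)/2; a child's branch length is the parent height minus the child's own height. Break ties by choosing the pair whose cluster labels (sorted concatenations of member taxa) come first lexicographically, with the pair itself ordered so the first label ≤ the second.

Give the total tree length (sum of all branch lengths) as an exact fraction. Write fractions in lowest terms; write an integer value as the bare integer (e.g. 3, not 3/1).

341/6

1. join D+I (d=6) ⇒ DI; edges |D|=3, |I|=3
  updated: d(A,DI)=67/2, d(DI,H)=43/2, d(DI,L)=14
2. join DI+L (d=14) ⇒ DIL; edges |DI|=4, |L|=7
  updated: d(A,DIL)=106/3, d(DIL,H)=88/3
3. join A+H (d=29) ⇒ AH; edges |A|=29/2, |H|=29/2
  updated: d(AH,DIL)=97/3
4. join AH+DIL (d=97/3) ⇒ ADHIL; edges |AH|=5/3, |DIL|=55/6
final tree: ((A:29/2,H:29/2):5/3,((D:3,I:3):4,L:7):55/6)
total length: 341/6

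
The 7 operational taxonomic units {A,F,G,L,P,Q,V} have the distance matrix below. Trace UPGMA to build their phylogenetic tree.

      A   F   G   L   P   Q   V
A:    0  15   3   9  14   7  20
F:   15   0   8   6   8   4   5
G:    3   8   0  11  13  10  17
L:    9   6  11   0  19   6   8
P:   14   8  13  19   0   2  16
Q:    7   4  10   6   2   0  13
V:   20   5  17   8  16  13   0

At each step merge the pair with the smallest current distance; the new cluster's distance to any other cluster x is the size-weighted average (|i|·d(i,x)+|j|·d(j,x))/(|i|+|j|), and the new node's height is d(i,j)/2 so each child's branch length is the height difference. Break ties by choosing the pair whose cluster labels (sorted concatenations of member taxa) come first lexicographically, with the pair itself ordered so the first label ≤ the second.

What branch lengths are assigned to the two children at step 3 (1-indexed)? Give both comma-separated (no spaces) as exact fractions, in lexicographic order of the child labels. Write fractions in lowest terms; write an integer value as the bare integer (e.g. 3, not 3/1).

5/2,5/2

iteration 1: select P,Q (d=2); attach at lengths (1, 1); label the merged cluster PQ
  updated: d(A,PQ)=21/2, d(F,PQ)=6, d(G,PQ)=23/2, d(L,PQ)=25/2, d(PQ,V)=29/2
iteration 2: select A,G (d=3); attach at lengths (3/2, 3/2); label the merged cluster AG
  updated: d(AG,F)=23/2, d(AG,L)=10, d(AG,PQ)=11, d(AG,V)=37/2
iteration 3: select F,V (d=5); attach at lengths (5/2, 5/2); label the merged cluster FV
  updated: d(AG,FV)=15, d(FV,L)=7, d(FV,PQ)=41/4
iteration 4: select FV,L (d=7); attach at lengths (1, 7/2); label the merged cluster FLV
  updated: d(AG,FLV)=40/3, d(FLV,PQ)=11
iteration 5: select AG,PQ (d=11); attach at lengths (4, 9/2); label the merged cluster AGPQ
  updated: d(AGPQ,FLV)=73/6
iteration 6: select AGPQ,FLV (d=73/6); attach at lengths (7/12, 31/12); label the merged cluster AFGLPQV
final tree: (((A:3/2,G:3/2):4,(P:1,Q:1):9/2):7/12,((F:5/2,V:5/2):1,L:7/2):31/12)
total length: 157/6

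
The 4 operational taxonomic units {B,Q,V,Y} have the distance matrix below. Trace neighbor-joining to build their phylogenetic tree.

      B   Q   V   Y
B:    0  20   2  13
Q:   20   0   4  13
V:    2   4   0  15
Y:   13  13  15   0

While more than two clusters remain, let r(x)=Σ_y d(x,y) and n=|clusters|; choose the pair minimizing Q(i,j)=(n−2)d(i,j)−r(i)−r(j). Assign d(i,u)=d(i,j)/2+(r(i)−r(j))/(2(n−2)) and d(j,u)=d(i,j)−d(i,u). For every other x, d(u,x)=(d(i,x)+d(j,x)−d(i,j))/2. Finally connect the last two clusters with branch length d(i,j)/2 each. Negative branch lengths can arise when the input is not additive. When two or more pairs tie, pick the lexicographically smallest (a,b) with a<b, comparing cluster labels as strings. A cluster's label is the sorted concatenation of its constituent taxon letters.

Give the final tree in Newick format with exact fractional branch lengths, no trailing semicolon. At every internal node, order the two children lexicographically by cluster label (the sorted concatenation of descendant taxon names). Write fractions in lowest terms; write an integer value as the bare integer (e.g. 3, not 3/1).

(((B:9/2,V:-5/2):11/2,Q:11/2):15/4,Y:15/4)

iteration 1: select B,V (d=2, Q=-52); attach at lengths (9/2, -5/2); label the merged cluster BV
  updated: d(BV,Q)=11, d(BV,Y)=13
iteration 2: select BV,Q (d=11, Q=-37); attach at lengths (11/2, 11/2); label the merged cluster BQV
  updated: d(BQV,Y)=15/2
iteration 3: select BQV,Y (d=15/2); attach at lengths (15/4, 15/4); label the merged cluster BQVY
final tree: (((B:9/2,V:-5/2):11/2,Q:11/2):15/4,Y:15/4)
total length: 41/2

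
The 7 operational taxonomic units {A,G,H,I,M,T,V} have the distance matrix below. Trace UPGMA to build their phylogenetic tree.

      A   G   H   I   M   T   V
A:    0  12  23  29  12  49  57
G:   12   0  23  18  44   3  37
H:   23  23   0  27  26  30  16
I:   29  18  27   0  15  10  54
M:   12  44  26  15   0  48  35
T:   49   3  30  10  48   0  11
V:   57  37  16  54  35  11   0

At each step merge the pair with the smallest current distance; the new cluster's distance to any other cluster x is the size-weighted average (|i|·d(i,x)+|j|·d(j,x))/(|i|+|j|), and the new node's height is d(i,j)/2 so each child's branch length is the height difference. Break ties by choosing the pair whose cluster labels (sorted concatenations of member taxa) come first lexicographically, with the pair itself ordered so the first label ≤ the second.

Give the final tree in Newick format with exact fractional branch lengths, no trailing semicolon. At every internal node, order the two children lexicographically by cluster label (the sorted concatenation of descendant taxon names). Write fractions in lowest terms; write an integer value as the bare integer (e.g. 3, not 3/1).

step 1: merge (G,T) at d=3; branch lengths G→3/2, T→3/2; new cluster GT
  updated: d(A,GT)=61/2, d(GT,H)=53/2, d(GT,I)=14, d(GT,M)=46, d(GT,V)=24
step 2: merge (A,M) at d=12; branch lengths A→6, M→6; new cluster AM
  updated: d(AM,GT)=153/4, d(AM,H)=49/2, d(AM,I)=22, d(AM,V)=46
step 3: merge (GT,I) at d=14; branch lengths GT→11/2, I→7; new cluster GIT
  updated: d(AM,GIT)=197/6, d(GIT,H)=80/3, d(GIT,V)=34
step 4: merge (H,V) at d=16; branch lengths H→8, V→8; new cluster HV
  updated: d(AM,HV)=141/4, d(GIT,HV)=91/3
step 5: merge (GIT,HV) at d=91/3; branch lengths GIT→49/6, HV→43/6; new cluster GHITV
  updated: d(AM,GHITV)=169/5
step 6: merge (AM,GHITV) at d=169/5; branch lengths AM→109/10, GHITV→26/15; new cluster AGHIMTV
final tree: ((A:6,M:6):109/10,(((G:3/2,T:3/2):11/2,I:7):49/6,(H:8,V:8):43/6):26/15)
total length: 1072/15

((A:6,M:6):109/10,(((G:3/2,T:3/2):11/2,I:7):49/6,(H:8,V:8):43/6):26/15)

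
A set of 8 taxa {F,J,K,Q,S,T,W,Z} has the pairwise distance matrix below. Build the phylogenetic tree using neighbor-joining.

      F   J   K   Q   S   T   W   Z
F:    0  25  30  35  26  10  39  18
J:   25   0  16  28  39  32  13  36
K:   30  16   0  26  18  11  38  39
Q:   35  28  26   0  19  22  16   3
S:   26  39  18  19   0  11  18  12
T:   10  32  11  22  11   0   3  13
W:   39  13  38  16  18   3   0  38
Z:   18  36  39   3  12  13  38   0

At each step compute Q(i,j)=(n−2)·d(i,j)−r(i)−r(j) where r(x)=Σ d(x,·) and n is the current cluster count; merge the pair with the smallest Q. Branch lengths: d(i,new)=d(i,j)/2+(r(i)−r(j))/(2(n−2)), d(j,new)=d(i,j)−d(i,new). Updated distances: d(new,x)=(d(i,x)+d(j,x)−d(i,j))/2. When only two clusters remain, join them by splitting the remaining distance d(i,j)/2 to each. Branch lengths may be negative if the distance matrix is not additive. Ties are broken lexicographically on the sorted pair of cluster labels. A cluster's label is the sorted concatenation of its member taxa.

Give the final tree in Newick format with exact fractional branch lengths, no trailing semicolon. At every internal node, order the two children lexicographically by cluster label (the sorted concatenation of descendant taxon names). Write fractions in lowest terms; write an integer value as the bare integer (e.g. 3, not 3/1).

1. join Q+Z (d=3, Q=-290) ⇒ QZ; edges |Q|=2/3, |Z|=7/3
  updated: d(F,QZ)=25, d(J,QZ)=61/2, d(K,QZ)=31, d(QZ,S)=14, d(QZ,T)=16, d(QZ,W)=51/2
2. join J+W (d=13, Q=-227) ⇒ JW; edges |J|=42/5, |W|=23/5
  updated: d(F,JW)=51/2, d(JW,K)=41/2, d(JW,QZ)=43/2, d(JW,S)=22, d(JW,T)=11
3. join QZ+S (d=14, Q=-285/2) ⇒ QSZ; edges |QZ|=145/16, |S|=79/16
  updated: d(F,QSZ)=37/2, d(JW,QSZ)=59/4, d(K,QSZ)=35/2, d(QSZ,T)=13/2
4. join F+T (d=10, Q=-185/2) ⇒ FT; edges |F|=151/12, |T|=-31/12
  updated: d(FT,JW)=53/4, d(FT,K)=31/2, d(FT,QSZ)=15/2
5. join FT+QSZ (d=15/2, Q=-61) ⇒ FQSTZ; edges |FT|=23/8, |QSZ|=37/8
  updated: d(FQSTZ,JW)=41/4, d(FQSTZ,K)=51/4
6. join FQSTZ+JW (d=41/4, Q=-87/2) ⇒ FJQSTWZ; edges |FQSTZ|=5/4, |JW|=9
  updated: d(FJQSTWZ,K)=23/2
7. join FJQSTWZ+K (d=23/2) ⇒ FJKQSTWZ; edges |FJQSTWZ|=23/4, |K|=23/4
final tree: ((((F:151/12,T:-31/12):23/8,((Q:2/3,Z:7/3):145/16,S:79/16):37/8):5/4,(J:42/5,W:23/5):9):23/4,K:23/4)
total length: 277/4

((((F:151/12,T:-31/12):23/8,((Q:2/3,Z:7/3):145/16,S:79/16):37/8):5/4,(J:42/5,W:23/5):9):23/4,K:23/4)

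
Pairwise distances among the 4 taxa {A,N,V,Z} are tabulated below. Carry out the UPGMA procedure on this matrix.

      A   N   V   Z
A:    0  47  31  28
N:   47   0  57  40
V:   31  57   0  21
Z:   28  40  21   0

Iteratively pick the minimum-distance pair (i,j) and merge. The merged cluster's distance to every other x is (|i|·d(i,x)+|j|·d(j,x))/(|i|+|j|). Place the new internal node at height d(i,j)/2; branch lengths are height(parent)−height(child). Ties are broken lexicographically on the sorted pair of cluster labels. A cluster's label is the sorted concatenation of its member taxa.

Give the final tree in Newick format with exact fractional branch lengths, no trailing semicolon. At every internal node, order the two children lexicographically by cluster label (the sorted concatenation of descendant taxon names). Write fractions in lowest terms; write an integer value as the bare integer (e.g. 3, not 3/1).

((A:59/4,(V:21/2,Z:21/2):17/4):37/4,N:24)

1. join V+Z (d=21) ⇒ VZ; edges |V|=21/2, |Z|=21/2
  updated: d(A,VZ)=59/2, d(N,VZ)=97/2
2. join A+VZ (d=59/2) ⇒ AVZ; edges |A|=59/4, |VZ|=17/4
  updated: d(AVZ,N)=48
3. join AVZ+N (d=48) ⇒ ANVZ; edges |AVZ|=37/4, |N|=24
final tree: ((A:59/4,(V:21/2,Z:21/2):17/4):37/4,N:24)
total length: 293/4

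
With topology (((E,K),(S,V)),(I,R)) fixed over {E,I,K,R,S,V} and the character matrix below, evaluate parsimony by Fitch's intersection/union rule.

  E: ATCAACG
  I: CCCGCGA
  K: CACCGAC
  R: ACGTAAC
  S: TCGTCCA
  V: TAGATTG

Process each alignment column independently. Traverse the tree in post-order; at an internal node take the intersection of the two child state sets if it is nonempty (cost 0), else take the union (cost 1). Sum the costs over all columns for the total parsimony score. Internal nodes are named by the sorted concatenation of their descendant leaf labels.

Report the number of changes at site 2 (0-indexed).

2

EK@0: {A} ∪ {C} = {A,C} (union, +1)
SV@0: {T} ∩ {T} = {T} (intersection, +0)
EKSV@0: {A,C} ∪ {T} = {A,C,T} (union, +1)
IR@0: {C} ∪ {A} = {A,C} (union, +1)
EIKRSV@0: {A,C,T} ∩ {A,C} = {A,C} (intersection, +0)
EK@1: {T} ∪ {A} = {A,T} (union, +1)
SV@1: {C} ∪ {A} = {A,C} (union, +1)
EKSV@1: {A,T} ∩ {A,C} = {A} (intersection, +0)
IR@1: {C} ∩ {C} = {C} (intersection, +0)
EIKRSV@1: {A} ∪ {C} = {A,C} (union, +1)
EK@2: {C} ∩ {C} = {C} (intersection, +0)
SV@2: {G} ∩ {G} = {G} (intersection, +0)
EKSV@2: {C} ∪ {G} = {C,G} (union, +1)
IR@2: {C} ∪ {G} = {C,G} (union, +1)
EIKRSV@2: {C,G} ∩ {C,G} = {C,G} (intersection, +0)
EK@3: {A} ∪ {C} = {A,C} (union, +1)
SV@3: {T} ∪ {A} = {A,T} (union, +1)
EKSV@3: {A,C} ∩ {A,T} = {A} (intersection, +0)
IR@3: {G} ∪ {T} = {G,T} (union, +1)
EIKRSV@3: {A} ∪ {G,T} = {A,G,T} (union, +1)
EK@4: {A} ∪ {G} = {A,G} (union, +1)
SV@4: {C} ∪ {T} = {C,T} (union, +1)
EKSV@4: {A,G} ∪ {C,T} = {A,C,G,T} (union, +1)
IR@4: {C} ∪ {A} = {A,C} (union, +1)
EIKRSV@4: {A,C,G,T} ∩ {A,C} = {A,C} (intersection, +0)
EK@5: {C} ∪ {A} = {A,C} (union, +1)
SV@5: {C} ∪ {T} = {C,T} (union, +1)
EKSV@5: {A,C} ∩ {C,T} = {C} (intersection, +0)
IR@5: {G} ∪ {A} = {A,G} (union, +1)
EIKRSV@5: {C} ∪ {A,G} = {A,C,G} (union, +1)
EK@6: {G} ∪ {C} = {C,G} (union, +1)
SV@6: {A} ∪ {G} = {A,G} (union, +1)
EKSV@6: {C,G} ∩ {A,G} = {G} (intersection, +0)
IR@6: {A} ∪ {C} = {A,C} (union, +1)
EIKRSV@6: {G} ∪ {A,C} = {A,C,G} (union, +1)
per-site changes: [3, 3, 2, 4, 4, 4, 4]; total = 24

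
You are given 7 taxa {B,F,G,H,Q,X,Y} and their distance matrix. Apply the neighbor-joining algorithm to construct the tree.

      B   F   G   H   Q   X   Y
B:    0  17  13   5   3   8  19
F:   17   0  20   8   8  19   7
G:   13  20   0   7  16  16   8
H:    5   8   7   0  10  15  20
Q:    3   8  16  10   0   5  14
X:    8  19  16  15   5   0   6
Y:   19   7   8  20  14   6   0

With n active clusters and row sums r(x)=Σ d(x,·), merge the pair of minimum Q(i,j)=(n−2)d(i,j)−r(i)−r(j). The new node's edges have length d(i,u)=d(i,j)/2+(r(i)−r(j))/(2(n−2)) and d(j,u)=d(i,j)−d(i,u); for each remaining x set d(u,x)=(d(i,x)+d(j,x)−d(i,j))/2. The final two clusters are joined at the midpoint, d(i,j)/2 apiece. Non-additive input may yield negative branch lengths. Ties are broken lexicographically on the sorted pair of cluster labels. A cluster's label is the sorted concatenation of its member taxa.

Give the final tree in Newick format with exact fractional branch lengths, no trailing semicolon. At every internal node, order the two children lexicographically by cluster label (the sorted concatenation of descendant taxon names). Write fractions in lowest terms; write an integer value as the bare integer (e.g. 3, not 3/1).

1. join F+Y (d=7, Q=-118) ⇒ FY; edges |F|=4, |Y|=3
  updated: d(B,FY)=29/2, d(FY,G)=21/2, d(FY,H)=21/2, d(FY,Q)=15/2, d(FY,X)=9
2. join G+H (d=7, Q=-82) ⇒ GH; edges |G|=43/8, |H|=13/8
  updated: d(B,GH)=11/2, d(FY,GH)=7, d(GH,Q)=19/2, d(GH,X)=12
3. join FY+GH (d=7, Q=-51) ⇒ FGHY; edges |FY|=25/6, |GH|=17/6
  updated: d(B,FGHY)=13/2, d(FGHY,Q)=5, d(FGHY,X)=7
4. join B+Q (d=3, Q=-49/2) ⇒ BQ; edges |B|=21/8, |Q|=3/8
  updated: d(BQ,FGHY)=17/4, d(BQ,X)=5
5. join BQ+FGHY (d=17/4, Q=-65/4) ⇒ BFGHQY; edges |BQ|=9/8, |FGHY|=25/8
  updated: d(BFGHQY,X)=31/8
6. join BFGHQY+X (d=31/8) ⇒ BFGHQXY; edges |BFGHQY|=31/16, |X|=31/16
final tree: (((B:21/8,Q:3/8):9/8,((F:4,Y:3):25/6,(G:43/8,H:13/8):17/6):25/8):31/16,X:31/16)
total length: 257/8

(((B:21/8,Q:3/8):9/8,((F:4,Y:3):25/6,(G:43/8,H:13/8):17/6):25/8):31/16,X:31/16)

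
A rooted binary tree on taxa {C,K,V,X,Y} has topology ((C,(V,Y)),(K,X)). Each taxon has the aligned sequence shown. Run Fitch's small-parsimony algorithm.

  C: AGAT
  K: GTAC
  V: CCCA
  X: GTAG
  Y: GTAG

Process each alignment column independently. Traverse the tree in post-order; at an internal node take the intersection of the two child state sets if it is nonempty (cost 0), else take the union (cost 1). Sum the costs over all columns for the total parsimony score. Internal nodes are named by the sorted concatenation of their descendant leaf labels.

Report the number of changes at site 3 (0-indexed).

site 0, node VY: V={C} ∪ Y={G} → {C,G} (+1)
site 0, node CVY: C={A} ∪ VY={C,G} → {A,C,G} (+1)
site 0, node KX: K={G} ∩ X={G} → {G} (+0)
site 0, node CKVXY: CVY={A,C,G} ∩ KX={G} → {G} (+0)
site 1, node VY: V={C} ∪ Y={T} → {C,T} (+1)
site 1, node CVY: C={G} ∪ VY={C,T} → {C,G,T} (+1)
site 1, node KX: K={T} ∩ X={T} → {T} (+0)
site 1, node CKVXY: CVY={C,G,T} ∩ KX={T} → {T} (+0)
site 2, node VY: V={C} ∪ Y={A} → {A,C} (+1)
site 2, node CVY: C={A} ∩ VY={A,C} → {A} (+0)
site 2, node KX: K={A} ∩ X={A} → {A} (+0)
site 2, node CKVXY: CVY={A} ∩ KX={A} → {A} (+0)
site 3, node VY: V={A} ∪ Y={G} → {A,G} (+1)
site 3, node CVY: C={T} ∪ VY={A,G} → {A,G,T} (+1)
site 3, node KX: K={C} ∪ X={G} → {C,G} (+1)
site 3, node CKVXY: CVY={A,G,T} ∩ KX={C,G} → {G} (+0)
per-site changes: [2, 2, 1, 3]; total = 8

3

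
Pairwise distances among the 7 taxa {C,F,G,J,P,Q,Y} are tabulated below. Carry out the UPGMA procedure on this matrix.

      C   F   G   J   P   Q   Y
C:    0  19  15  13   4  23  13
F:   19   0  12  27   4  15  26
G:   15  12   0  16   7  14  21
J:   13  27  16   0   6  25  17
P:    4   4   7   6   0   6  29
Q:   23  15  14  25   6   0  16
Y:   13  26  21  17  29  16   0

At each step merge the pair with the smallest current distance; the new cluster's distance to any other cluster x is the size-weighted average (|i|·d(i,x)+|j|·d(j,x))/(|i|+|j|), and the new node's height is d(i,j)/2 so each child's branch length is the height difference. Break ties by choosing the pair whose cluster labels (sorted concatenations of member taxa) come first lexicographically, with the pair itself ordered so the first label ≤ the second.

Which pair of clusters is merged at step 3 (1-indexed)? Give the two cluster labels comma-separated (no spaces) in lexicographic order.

F,G

step 1: merge (C,P) at d=4; branch lengths C→2, P→2; new cluster CP
  updated: d(CP,F)=23/2, d(CP,G)=11, d(CP,J)=19/2, d(CP,Q)=29/2, d(CP,Y)=21
step 2: merge (CP,J) at d=19/2; branch lengths CP→11/4, J→19/4; new cluster CJP
  updated: d(CJP,F)=50/3, d(CJP,G)=38/3, d(CJP,Q)=18, d(CJP,Y)=59/3
step 3: merge (F,G) at d=12; branch lengths F→6, G→6; new cluster FG
  updated: d(CJP,FG)=44/3, d(FG,Q)=29/2, d(FG,Y)=47/2
step 4: merge (FG,Q) at d=29/2; branch lengths FG→5/4, Q→29/4; new cluster FGQ
  updated: d(CJP,FGQ)=142/9, d(FGQ,Y)=21
step 5: merge (CJP,FGQ) at d=142/9; branch lengths CJP→113/36, FGQ→23/36; new cluster CFGJPQ
  updated: d(CFGJPQ,Y)=61/3
step 6: merge (CFGJPQ,Y) at d=61/3; branch lengths CFGJPQ→41/18, Y→61/6; new cluster CFGJPQY
final tree: ((((C:2,P:2):11/4,J:19/4):113/36,((F:6,G:6):5/4,Q:29/4):23/36):41/18,Y:61/6)
total length: 434/9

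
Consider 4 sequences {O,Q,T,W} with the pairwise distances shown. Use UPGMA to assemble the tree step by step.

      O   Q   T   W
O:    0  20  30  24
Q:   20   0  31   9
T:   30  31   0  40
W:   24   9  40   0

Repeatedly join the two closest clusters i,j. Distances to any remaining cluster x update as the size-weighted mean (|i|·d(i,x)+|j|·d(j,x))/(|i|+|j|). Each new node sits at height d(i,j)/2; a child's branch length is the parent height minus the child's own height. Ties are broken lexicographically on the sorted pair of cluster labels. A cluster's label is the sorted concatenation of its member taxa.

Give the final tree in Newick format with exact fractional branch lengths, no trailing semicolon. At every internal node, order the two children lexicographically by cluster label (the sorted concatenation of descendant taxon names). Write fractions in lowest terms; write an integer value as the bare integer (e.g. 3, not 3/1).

step 1: merge (Q,W) at d=9; branch lengths Q→9/2, W→9/2; new cluster QW
  updated: d(O,QW)=22, d(QW,T)=71/2
step 2: merge (O,QW) at d=22; branch lengths O→11, QW→13/2; new cluster OQW
  updated: d(OQW,T)=101/3
step 3: merge (OQW,T) at d=101/3; branch lengths OQW→35/6, T→101/6; new cluster OQTW
final tree: ((O:11,(Q:9/2,W:9/2):13/2):35/6,T:101/6)
total length: 295/6

((O:11,(Q:9/2,W:9/2):13/2):35/6,T:101/6)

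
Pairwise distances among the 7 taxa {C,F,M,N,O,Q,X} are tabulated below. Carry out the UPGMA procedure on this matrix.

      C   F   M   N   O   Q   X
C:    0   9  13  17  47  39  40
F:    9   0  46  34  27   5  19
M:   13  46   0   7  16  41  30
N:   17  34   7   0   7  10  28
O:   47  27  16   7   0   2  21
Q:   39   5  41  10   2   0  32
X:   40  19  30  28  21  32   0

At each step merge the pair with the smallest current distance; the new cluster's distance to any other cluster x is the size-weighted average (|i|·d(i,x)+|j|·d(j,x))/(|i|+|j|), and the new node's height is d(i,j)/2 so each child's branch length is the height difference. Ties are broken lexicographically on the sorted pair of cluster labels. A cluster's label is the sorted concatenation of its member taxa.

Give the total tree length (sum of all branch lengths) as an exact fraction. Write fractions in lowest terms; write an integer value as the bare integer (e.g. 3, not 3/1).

2433/40

1. join O+Q (d=2) ⇒ OQ; edges |O|=1, |Q|=1
  updated: d(C,OQ)=43, d(F,OQ)=16, d(M,OQ)=57/2, d(N,OQ)=17/2, d(OQ,X)=53/2
2. join M+N (d=7) ⇒ MN; edges |M|=7/2, |N|=7/2
  updated: d(C,MN)=15, d(F,MN)=40, d(MN,OQ)=37/2, d(MN,X)=29
3. join C+F (d=9) ⇒ CF; edges |C|=9/2, |F|=9/2
  updated: d(CF,MN)=55/2, d(CF,OQ)=59/2, d(CF,X)=59/2
4. join MN+OQ (d=37/2) ⇒ MNOQ; edges |MN|=23/4, |OQ|=33/4
  updated: d(CF,MNOQ)=57/2, d(MNOQ,X)=111/4
5. join MNOQ+X (d=111/4) ⇒ MNOQX; edges |MNOQ|=37/8, |X|=111/8
  updated: d(CF,MNOQX)=287/10
6. join CF+MNOQX (d=287/10) ⇒ CFMNOQX; edges |CF|=197/20, |MNOQX|=19/40
final tree: ((C:9/2,F:9/2):197/20,(((M:7/2,N:7/2):23/4,(O:1,Q:1):33/4):37/8,X:111/8):19/40)
total length: 2433/40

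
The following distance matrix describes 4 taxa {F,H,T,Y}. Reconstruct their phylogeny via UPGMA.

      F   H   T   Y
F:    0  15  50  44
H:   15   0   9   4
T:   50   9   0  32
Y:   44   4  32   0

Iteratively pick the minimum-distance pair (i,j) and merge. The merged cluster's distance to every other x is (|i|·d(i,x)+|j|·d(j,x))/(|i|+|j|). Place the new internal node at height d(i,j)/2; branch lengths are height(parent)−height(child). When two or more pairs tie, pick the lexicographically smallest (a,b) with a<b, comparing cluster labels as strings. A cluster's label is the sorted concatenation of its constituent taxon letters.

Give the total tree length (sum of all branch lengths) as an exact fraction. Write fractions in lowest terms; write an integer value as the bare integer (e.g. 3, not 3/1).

583/12

1. join H+Y (d=4) ⇒ HY; edges |H|=2, |Y|=2
  updated: d(F,HY)=59/2, d(HY,T)=41/2
2. join HY+T (d=41/2) ⇒ HTY; edges |HY|=33/4, |T|=41/4
  updated: d(F,HTY)=109/3
3. join F+HTY (d=109/3) ⇒ FHTY; edges |F|=109/6, |HTY|=95/12
final tree: (F:109/6,((H:2,Y:2):33/4,T:41/4):95/12)
total length: 583/12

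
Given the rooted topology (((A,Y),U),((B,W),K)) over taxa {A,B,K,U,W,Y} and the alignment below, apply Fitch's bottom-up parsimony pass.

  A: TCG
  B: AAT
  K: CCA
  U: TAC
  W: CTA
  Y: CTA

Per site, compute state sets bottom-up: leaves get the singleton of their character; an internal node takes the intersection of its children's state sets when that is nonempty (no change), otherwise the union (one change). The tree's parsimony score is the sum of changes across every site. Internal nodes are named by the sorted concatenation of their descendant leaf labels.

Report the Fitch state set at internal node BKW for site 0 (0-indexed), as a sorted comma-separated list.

C

AY@0: {T} ∪ {C} = {C,T} (union, +1)
AUY@0: {C,T} ∩ {T} = {T} (intersection, +0)
BW@0: {A} ∪ {C} = {A,C} (union, +1)
BKW@0: {A,C} ∩ {C} = {C} (intersection, +0)
ABKUWY@0: {T} ∪ {C} = {C,T} (union, +1)
AY@1: {C} ∪ {T} = {C,T} (union, +1)
AUY@1: {C,T} ∪ {A} = {A,C,T} (union, +1)
BW@1: {A} ∪ {T} = {A,T} (union, +1)
BKW@1: {A,T} ∪ {C} = {A,C,T} (union, +1)
ABKUWY@1: {A,C,T} ∩ {A,C,T} = {A,C,T} (intersection, +0)
AY@2: {G} ∪ {A} = {A,G} (union, +1)
AUY@2: {A,G} ∪ {C} = {A,C,G} (union, +1)
BW@2: {T} ∪ {A} = {A,T} (union, +1)
BKW@2: {A,T} ∩ {A} = {A} (intersection, +0)
ABKUWY@2: {A,C,G} ∩ {A} = {A} (intersection, +0)
per-site changes: [3, 4, 3]; total = 10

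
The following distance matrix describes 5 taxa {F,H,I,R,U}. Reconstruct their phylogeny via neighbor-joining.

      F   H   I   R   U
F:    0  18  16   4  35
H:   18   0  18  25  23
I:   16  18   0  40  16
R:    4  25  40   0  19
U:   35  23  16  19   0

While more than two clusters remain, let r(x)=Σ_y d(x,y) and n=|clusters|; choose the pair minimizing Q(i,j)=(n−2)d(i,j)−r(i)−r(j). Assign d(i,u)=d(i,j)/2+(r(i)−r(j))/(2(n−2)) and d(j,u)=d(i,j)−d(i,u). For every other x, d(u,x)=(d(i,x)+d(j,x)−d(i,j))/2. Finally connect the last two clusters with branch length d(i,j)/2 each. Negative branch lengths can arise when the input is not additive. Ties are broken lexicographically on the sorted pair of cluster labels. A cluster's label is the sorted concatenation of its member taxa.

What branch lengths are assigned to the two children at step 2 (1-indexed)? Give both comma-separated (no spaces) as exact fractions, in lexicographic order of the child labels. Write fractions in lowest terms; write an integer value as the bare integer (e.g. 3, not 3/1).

1. join F+R (d=4, Q=-149) ⇒ FR; edges |F|=-1/2, |R|=9/2
  updated: d(FR,H)=39/2, d(FR,I)=26, d(FR,U)=25
2. join FR+H (d=39/2, Q=-92) ⇒ FHR; edges |FR|=49/4, |H|=29/4
  updated: d(FHR,I)=49/4, d(FHR,U)=57/4
3. join FHR+I (d=49/4, Q=-85/2) ⇒ FHIR; edges |FHR|=21/4, |I|=7
  updated: d(FHIR,U)=9
4. join FHIR+U (d=9) ⇒ FHIRU; edges |FHIR|=9/2, |U|=9/2
final tree: ((((F:-1/2,R:9/2):49/4,H:29/4):21/4,I:7):9/2,U:9/2)
total length: 179/4

49/4,29/4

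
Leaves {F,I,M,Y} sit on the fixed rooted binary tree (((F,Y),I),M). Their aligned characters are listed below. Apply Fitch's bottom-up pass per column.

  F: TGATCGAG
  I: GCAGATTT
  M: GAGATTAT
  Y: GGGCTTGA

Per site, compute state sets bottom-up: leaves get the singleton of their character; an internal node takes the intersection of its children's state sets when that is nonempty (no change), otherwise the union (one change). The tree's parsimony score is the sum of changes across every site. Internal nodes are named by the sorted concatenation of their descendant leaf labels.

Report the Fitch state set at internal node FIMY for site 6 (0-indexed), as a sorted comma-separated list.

A

site 0, node FY: F={T} ∪ Y={G} → {G,T} (+1)
site 0, node FIY: FY={G,T} ∩ I={G} → {G} (+0)
site 0, node FIMY: FIY={G} ∩ M={G} → {G} (+0)
site 1, node FY: F={G} ∩ Y={G} → {G} (+0)
site 1, node FIY: FY={G} ∪ I={C} → {C,G} (+1)
site 1, node FIMY: FIY={C,G} ∪ M={A} → {A,C,G} (+1)
site 2, node FY: F={A} ∪ Y={G} → {A,G} (+1)
site 2, node FIY: FY={A,G} ∩ I={A} → {A} (+0)
site 2, node FIMY: FIY={A} ∪ M={G} → {A,G} (+1)
site 3, node FY: F={T} ∪ Y={C} → {C,T} (+1)
site 3, node FIY: FY={C,T} ∪ I={G} → {C,G,T} (+1)
site 3, node FIMY: FIY={C,G,T} ∪ M={A} → {A,C,G,T} (+1)
site 4, node FY: F={C} ∪ Y={T} → {C,T} (+1)
site 4, node FIY: FY={C,T} ∪ I={A} → {A,C,T} (+1)
site 4, node FIMY: FIY={A,C,T} ∩ M={T} → {T} (+0)
site 5, node FY: F={G} ∪ Y={T} → {G,T} (+1)
site 5, node FIY: FY={G,T} ∩ I={T} → {T} (+0)
site 5, node FIMY: FIY={T} ∩ M={T} → {T} (+0)
site 6, node FY: F={A} ∪ Y={G} → {A,G} (+1)
site 6, node FIY: FY={A,G} ∪ I={T} → {A,G,T} (+1)
site 6, node FIMY: FIY={A,G,T} ∩ M={A} → {A} (+0)
site 7, node FY: F={G} ∪ Y={A} → {A,G} (+1)
site 7, node FIY: FY={A,G} ∪ I={T} → {A,G,T} (+1)
site 7, node FIMY: FIY={A,G,T} ∩ M={T} → {T} (+0)
per-site changes: [1, 2, 2, 3, 2, 1, 2, 2]; total = 15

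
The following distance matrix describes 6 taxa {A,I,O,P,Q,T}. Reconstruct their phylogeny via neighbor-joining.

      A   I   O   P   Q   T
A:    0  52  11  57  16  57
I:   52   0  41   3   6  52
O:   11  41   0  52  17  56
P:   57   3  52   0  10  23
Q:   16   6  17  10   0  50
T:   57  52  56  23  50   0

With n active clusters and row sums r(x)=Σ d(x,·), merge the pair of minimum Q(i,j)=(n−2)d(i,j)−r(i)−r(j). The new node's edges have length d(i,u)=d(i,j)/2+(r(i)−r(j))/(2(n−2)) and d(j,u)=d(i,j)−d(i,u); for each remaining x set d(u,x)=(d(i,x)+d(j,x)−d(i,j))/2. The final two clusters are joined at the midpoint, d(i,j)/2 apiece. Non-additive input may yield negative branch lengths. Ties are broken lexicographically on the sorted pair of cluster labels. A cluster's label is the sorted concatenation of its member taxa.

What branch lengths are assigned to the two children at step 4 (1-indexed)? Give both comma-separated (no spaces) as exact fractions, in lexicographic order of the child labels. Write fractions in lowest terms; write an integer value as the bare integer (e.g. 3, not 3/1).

1. join A+O (d=11, Q=-326) ⇒ AO; edges |A|=15/2, |O|=7/2
  updated: d(AO,I)=41, d(AO,P)=49, d(AO,Q)=11, d(AO,T)=51
2. join AO+Q (d=11, Q=-196) ⇒ AOQ; edges |AO|=18, |Q|=-7
  updated: d(AOQ,I)=18, d(AOQ,P)=24, d(AOQ,T)=45
3. join AOQ+I (d=18, Q=-124) ⇒ AIOQ; edges |AOQ|=25/2, |I|=11/2
  updated: d(AIOQ,P)=9/2, d(AIOQ,T)=79/2
4. join AIOQ+P (d=9/2, Q=-67) ⇒ AIOPQ; edges |AIOQ|=21/2, |P|=-6
  updated: d(AIOPQ,T)=29
5. join AIOPQ+T (d=29) ⇒ AIOPQT; edges |AIOPQ|=29/2, |T|=29/2
final tree: (((((A:15/2,O:7/2):18,Q:-7):25/2,I:11/2):21/2,P:-6):29/2,T:29/2)
total length: 147/2

21/2,-6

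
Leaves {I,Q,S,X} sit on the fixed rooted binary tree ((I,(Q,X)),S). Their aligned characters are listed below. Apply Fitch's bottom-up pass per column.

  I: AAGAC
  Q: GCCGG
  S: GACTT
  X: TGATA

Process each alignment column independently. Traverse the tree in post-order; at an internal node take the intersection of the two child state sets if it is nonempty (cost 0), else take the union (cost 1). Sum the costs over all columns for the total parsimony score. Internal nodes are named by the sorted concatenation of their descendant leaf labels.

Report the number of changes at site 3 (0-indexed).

[col 0] QX: children Q:{G}, X:{T} ∪→ {G,T}; cost 1
[col 0] IQX: children I:{A}, QX:{G,T} ∪→ {A,G,T}; cost 1
[col 0] IQSX: children IQX:{A,G,T}, S:{G} ∩→ {G}; cost 0
[col 1] QX: children Q:{C}, X:{G} ∪→ {C,G}; cost 1
[col 1] IQX: children I:{A}, QX:{C,G} ∪→ {A,C,G}; cost 1
[col 1] IQSX: children IQX:{A,C,G}, S:{A} ∩→ {A}; cost 0
[col 2] QX: children Q:{C}, X:{A} ∪→ {A,C}; cost 1
[col 2] IQX: children I:{G}, QX:{A,C} ∪→ {A,C,G}; cost 1
[col 2] IQSX: children IQX:{A,C,G}, S:{C} ∩→ {C}; cost 0
[col 3] QX: children Q:{G}, X:{T} ∪→ {G,T}; cost 1
[col 3] IQX: children I:{A}, QX:{G,T} ∪→ {A,G,T}; cost 1
[col 3] IQSX: children IQX:{A,G,T}, S:{T} ∩→ {T}; cost 0
[col 4] QX: children Q:{G}, X:{A} ∪→ {A,G}; cost 1
[col 4] IQX: children I:{C}, QX:{A,G} ∪→ {A,C,G}; cost 1
[col 4] IQSX: children IQX:{A,C,G}, S:{T} ∪→ {A,C,G,T}; cost 1
per-site changes: [2, 2, 2, 2, 3]; total = 11

2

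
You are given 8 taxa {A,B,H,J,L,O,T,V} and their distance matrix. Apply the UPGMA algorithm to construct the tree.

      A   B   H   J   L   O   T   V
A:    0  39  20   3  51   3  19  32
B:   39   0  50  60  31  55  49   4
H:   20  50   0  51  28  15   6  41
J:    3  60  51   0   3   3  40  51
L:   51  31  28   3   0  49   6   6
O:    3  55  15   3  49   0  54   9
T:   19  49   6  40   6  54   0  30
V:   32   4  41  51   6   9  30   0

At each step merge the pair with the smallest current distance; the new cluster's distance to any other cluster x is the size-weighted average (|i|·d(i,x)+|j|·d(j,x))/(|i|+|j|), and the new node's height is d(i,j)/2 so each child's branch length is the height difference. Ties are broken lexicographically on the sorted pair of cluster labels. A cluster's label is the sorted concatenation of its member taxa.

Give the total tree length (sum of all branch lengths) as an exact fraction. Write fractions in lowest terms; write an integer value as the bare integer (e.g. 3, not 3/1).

1. join A+J (d=3) ⇒ AJ; edges |A|=3/2, |J|=3/2
  updated: d(AJ,B)=99/2, d(AJ,H)=71/2, d(AJ,L)=27, d(AJ,O)=3, d(AJ,T)=59/2, d(AJ,V)=83/2
2. join AJ+O (d=3) ⇒ AJO; edges |AJ|=0, |O|=3/2
  updated: d(AJO,B)=154/3, d(AJO,H)=86/3, d(AJO,L)=103/3, d(AJO,T)=113/3, d(AJO,V)=92/3
3. join B+V (d=4) ⇒ BV; edges |B|=2, |V|=2
  updated: d(AJO,BV)=41, d(BV,H)=91/2, d(BV,L)=37/2, d(BV,T)=79/2
4. join H+T (d=6) ⇒ HT; edges |H|=3, |T|=3
  updated: d(AJO,HT)=199/6, d(BV,HT)=85/2, d(HT,L)=17
5. join HT+L (d=17) ⇒ HLT; edges |HT|=11/2, |L|=17/2
  updated: d(AJO,HLT)=302/9, d(BV,HLT)=69/2
6. join AJO+HLT (d=302/9) ⇒ AHJLOT; edges |AJO|=275/18, |HLT|=149/18
  updated: d(AHJLOT,BV)=151/4
7. join AHJLOT+BV (d=151/4) ⇒ ABHJLOTV; edges |AHJLOT|=151/72, |BV|=135/8
final tree: ((((A:3/2,J:3/2):0,O:3/2):275/18,((H:3,T:3):11/2,L:17/2):149/18):151/72,(B:2,V:2):135/8)
total length: 2557/36

2557/36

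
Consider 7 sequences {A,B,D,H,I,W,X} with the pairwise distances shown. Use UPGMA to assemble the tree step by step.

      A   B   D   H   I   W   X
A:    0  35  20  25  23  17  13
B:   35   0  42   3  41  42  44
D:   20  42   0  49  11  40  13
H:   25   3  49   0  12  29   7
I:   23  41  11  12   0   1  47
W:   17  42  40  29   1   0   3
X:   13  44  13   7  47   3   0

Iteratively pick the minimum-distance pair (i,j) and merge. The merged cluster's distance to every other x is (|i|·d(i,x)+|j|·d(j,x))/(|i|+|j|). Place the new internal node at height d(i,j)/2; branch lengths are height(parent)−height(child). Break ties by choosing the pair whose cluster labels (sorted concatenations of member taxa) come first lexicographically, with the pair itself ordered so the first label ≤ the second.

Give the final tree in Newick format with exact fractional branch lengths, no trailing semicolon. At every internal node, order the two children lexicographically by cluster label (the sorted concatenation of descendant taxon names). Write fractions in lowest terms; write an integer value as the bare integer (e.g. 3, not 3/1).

((((A:13/2,X:13/2):7/4,D:33/4):7/2,(I:1/2,W:1/2):45/4):91/20,(B:3/2,H:3/2):74/5)

1. join I+W (d=1) ⇒ IW; edges |I|=1/2, |W|=1/2
  updated: d(A,IW)=20, d(B,IW)=83/2, d(D,IW)=51/2, d(H,IW)=41/2, d(IW,X)=25
2. join B+H (d=3) ⇒ BH; edges |B|=3/2, |H|=3/2
  updated: d(A,BH)=30, d(BH,D)=91/2, d(BH,IW)=31, d(BH,X)=51/2
3. join A+X (d=13) ⇒ AX; edges |A|=13/2, |X|=13/2
  updated: d(AX,BH)=111/4, d(AX,D)=33/2, d(AX,IW)=45/2
4. join AX+D (d=33/2) ⇒ ADX; edges |AX|=7/4, |D|=33/4
  updated: d(ADX,BH)=101/3, d(ADX,IW)=47/2
5. join ADX+IW (d=47/2) ⇒ ADIWX; edges |ADX|=7/2, |IW|=45/4
  updated: d(ADIWX,BH)=163/5
6. join ADIWX+BH (d=163/5) ⇒ ABDHIWX; edges |ADIWX|=91/20, |BH|=74/5
final tree: ((((A:13/2,X:13/2):7/4,D:33/4):7/2,(I:1/2,W:1/2):45/4):91/20,(B:3/2,H:3/2):74/5)
total length: 611/10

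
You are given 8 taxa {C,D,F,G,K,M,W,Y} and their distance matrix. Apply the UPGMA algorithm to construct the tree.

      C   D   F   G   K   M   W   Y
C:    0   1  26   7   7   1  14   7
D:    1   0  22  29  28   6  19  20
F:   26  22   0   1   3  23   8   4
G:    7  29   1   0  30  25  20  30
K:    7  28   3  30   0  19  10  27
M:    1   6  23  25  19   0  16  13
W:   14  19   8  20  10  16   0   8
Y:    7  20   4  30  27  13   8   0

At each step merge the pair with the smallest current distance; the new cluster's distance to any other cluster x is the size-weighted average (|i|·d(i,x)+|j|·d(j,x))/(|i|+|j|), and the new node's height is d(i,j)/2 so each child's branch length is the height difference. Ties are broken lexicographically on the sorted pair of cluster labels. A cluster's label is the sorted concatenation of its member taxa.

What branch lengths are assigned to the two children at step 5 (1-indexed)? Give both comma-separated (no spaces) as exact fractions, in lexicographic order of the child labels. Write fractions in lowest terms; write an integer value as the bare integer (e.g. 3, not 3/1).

1. join C+D (d=1) ⇒ CD; edges |C|=1/2, |D|=1/2
  updated: d(CD,F)=24, d(CD,G)=18, d(CD,K)=35/2, d(CD,M)=7/2, d(CD,W)=33/2, d(CD,Y)=27/2
2. join F+G (d=1) ⇒ FG; edges |F|=1/2, |G|=1/2
  updated: d(CD,FG)=21, d(FG,K)=33/2, d(FG,M)=24, d(FG,W)=14, d(FG,Y)=17
3. join CD+M (d=7/2) ⇒ CDM; edges |CD|=5/4, |M|=7/4
  updated: d(CDM,FG)=22, d(CDM,K)=18, d(CDM,W)=49/3, d(CDM,Y)=40/3
4. join W+Y (d=8) ⇒ WY; edges |W|=4, |Y|=4
  updated: d(CDM,WY)=89/6, d(FG,WY)=31/2, d(K,WY)=37/2
5. join CDM+WY (d=89/6) ⇒ CDMWY; edges |CDM|=17/3, |WY|=41/12
  updated: d(CDMWY,FG)=97/5, d(CDMWY,K)=91/5
6. join FG+K (d=33/2) ⇒ FGK; edges |FG|=31/4, |K|=33/4
  updated: d(CDMWY,FGK)=19
7. join CDMWY+FGK (d=19) ⇒ CDFGKMWY; edges |CDMWY|=25/12, |FGK|=5/4
final tree: ((((C:1/2,D:1/2):5/4,M:7/4):17/3,(W:4,Y:4):41/12):25/12,((F:1/2,G:1/2):31/4,K:33/4):5/4)
total length: 497/12

17/3,41/12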